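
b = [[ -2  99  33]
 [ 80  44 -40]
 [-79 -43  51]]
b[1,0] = 80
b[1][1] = 44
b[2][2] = 51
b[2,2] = 51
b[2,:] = [-79, -43, 51]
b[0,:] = [-2, 99, 33]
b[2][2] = 51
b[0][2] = 33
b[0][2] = 33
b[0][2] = 33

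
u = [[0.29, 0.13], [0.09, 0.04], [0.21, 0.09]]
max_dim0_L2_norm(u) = 0.37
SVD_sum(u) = [[0.29, 0.13], [0.09, 0.04], [0.21, 0.09]] + [[-0.0,0.00], [-0.0,0.0], [0.0,-0.0]]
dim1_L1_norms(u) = [0.42, 0.13, 0.3]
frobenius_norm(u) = 0.40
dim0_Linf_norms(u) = [0.29, 0.13]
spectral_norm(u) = 0.40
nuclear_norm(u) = 0.41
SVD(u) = [[-0.79,0.57], [-0.24,0.07], [-0.57,-0.82]] @ diag([0.40359700915487523, 0.003074768485518882]) @ [[-0.91, -0.40], [-0.4, 0.91]]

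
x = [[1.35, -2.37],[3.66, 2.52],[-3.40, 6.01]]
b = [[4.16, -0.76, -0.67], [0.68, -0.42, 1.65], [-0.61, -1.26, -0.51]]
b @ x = [[5.11, -15.80], [-6.23, 7.25], [-3.7, -4.79]]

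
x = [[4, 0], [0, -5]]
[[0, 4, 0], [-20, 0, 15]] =x @ [[0, 1, 0], [4, 0, -3]]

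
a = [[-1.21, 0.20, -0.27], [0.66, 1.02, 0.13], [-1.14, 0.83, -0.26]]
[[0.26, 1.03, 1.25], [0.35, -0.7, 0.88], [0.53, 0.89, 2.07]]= a @ [[-0.39,  -0.61,  -1.07], [0.45,  -0.14,  1.4], [1.11,  -1.18,  1.21]]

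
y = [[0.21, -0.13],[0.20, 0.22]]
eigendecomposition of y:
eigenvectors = [[(0.02-0.63j),  (0.02+0.63j)], [(-0.78+0j),  -0.78-0.00j]]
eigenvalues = [(0.22+0.16j), (0.22-0.16j)]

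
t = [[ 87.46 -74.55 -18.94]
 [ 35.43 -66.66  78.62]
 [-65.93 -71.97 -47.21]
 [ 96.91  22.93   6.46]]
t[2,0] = -65.93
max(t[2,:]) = -47.21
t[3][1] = 22.93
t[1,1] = -66.66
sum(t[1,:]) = 47.39000000000001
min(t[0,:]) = -74.55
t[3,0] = 96.91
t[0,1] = -74.55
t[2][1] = -71.97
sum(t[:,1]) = -190.24999999999997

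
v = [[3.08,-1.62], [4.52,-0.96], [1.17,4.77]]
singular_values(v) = [5.77, 4.93]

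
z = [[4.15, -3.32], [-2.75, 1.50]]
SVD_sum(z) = [[4.29, -3.13], [-2.51, 1.83]] + [[-0.14,-0.19],[-0.24,-0.33]]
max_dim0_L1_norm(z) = 6.9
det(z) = -2.90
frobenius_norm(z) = 6.17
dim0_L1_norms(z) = [6.9, 4.82]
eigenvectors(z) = [[0.86, 0.58], [-0.51, 0.81]]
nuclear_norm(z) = 6.62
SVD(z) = [[-0.86,  0.5], [0.5,  0.86]] @ diag([6.150963180910141, 0.4722837569595326]) @ [[-0.81, 0.59], [-0.59, -0.81]]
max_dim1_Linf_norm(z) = 4.15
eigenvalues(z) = [6.12, -0.47]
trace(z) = 5.65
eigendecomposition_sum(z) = [[4.29, -3.08], [-2.55, 1.83]] + [[-0.14, -0.24], [-0.20, -0.33]]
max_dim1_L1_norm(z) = 7.47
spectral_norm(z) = 6.15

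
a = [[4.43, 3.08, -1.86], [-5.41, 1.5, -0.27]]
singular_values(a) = [7.14, 3.64]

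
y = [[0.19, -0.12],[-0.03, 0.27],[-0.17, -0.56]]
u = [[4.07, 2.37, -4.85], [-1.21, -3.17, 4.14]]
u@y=[[1.53,  2.87], [-0.84,  -3.03]]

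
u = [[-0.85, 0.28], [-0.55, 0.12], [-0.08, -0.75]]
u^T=[[-0.85,-0.55,-0.08], [0.28,0.12,-0.75]]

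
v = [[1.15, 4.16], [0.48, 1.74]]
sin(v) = [[0.1, 0.36], [0.04, 0.15]]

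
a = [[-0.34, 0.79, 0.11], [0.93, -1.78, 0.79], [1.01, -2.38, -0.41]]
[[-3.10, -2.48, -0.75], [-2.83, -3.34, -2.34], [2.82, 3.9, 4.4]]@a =[[-2.01,3.75,-1.99], [-4.51,9.28,-1.99], [7.11,-15.19,1.59]]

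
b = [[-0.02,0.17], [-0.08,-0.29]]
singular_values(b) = [0.34, 0.06]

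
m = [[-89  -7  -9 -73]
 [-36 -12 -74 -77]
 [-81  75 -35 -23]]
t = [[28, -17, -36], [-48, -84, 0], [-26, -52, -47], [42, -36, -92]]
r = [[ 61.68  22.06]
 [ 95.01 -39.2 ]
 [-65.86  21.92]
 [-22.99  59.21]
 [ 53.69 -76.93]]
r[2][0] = -65.86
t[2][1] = -52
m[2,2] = -35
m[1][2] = -74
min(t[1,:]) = -84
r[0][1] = 22.06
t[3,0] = 42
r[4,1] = -76.93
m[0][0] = -89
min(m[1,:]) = -77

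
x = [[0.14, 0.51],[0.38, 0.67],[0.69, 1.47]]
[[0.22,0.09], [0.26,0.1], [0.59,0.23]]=x @ [[-0.12, -0.09],  [0.46, 0.20]]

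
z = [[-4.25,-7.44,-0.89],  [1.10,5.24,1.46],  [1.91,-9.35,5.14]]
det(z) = -133.105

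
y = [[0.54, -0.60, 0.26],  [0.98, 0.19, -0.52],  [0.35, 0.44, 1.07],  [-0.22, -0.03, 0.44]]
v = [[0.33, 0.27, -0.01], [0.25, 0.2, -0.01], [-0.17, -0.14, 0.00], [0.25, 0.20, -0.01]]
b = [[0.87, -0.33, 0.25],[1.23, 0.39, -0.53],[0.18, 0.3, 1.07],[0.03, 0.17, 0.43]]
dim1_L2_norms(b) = [0.96, 1.39, 1.13, 0.46]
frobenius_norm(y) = 1.92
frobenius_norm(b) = 2.09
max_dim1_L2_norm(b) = 1.39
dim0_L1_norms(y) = [2.09, 1.26, 2.29]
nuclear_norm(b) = 3.40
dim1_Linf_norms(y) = [0.6, 0.98, 1.07, 0.44]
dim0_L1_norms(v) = [1.0, 0.81, 0.03]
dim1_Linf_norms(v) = [0.33, 0.25, 0.17, 0.25]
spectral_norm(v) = 0.66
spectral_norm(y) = 1.32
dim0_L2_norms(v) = [0.51, 0.42, 0.02]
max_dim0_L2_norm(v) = 0.51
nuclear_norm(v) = 0.67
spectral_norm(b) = 1.55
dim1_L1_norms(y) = [1.4, 1.69, 1.86, 0.69]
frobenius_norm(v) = 0.66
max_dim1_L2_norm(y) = 1.21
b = y + v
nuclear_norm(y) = 3.24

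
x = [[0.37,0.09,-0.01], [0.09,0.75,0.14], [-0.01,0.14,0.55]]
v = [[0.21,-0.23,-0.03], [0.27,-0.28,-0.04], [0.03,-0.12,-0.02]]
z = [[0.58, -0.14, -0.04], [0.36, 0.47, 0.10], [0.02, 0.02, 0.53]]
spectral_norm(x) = 0.83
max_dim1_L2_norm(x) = 0.77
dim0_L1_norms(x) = [0.47, 0.98, 0.7]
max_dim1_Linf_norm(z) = 0.58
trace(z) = 1.58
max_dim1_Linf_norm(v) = 0.28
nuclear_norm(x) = 1.67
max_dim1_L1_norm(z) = 0.93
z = x + v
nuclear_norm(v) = 0.58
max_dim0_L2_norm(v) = 0.38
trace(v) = -0.09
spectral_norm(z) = 0.71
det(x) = 0.14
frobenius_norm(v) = 0.52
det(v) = -0.00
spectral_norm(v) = 0.51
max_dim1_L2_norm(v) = 0.39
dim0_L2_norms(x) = [0.38, 0.77, 0.57]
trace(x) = 1.67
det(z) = 0.17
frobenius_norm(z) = 1.00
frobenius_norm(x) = 1.03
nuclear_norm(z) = 1.70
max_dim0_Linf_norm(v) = 0.28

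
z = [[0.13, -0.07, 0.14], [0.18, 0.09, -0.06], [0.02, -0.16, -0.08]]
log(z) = [[-1.53+0.31j, (-0.56-0.42j), 0.37-0.81j],[0.75-0.42j, -1.62+0.57j, (0.18+1.1j)],[-0.29-0.87j, -0.31+1.18j, (-1.75+2.26j)]]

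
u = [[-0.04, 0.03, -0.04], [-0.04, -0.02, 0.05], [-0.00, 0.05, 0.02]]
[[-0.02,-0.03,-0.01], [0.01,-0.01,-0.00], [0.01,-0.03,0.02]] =u @ [[0.1, 0.45, 0.22], [0.0, -0.54, 0.28], [0.35, -0.04, 0.22]]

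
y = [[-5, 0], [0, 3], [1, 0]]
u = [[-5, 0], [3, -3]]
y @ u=[[25, 0], [9, -9], [-5, 0]]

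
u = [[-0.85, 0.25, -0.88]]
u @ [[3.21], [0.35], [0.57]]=[[-3.14]]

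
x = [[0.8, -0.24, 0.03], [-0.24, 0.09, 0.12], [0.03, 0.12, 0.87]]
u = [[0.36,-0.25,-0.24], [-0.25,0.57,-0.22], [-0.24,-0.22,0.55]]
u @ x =[[0.34,-0.14,-0.23], [-0.34,0.08,-0.13], [-0.12,0.10,0.44]]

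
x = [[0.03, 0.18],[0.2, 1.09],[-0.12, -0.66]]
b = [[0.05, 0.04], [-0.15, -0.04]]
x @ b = [[-0.03, -0.01], [-0.15, -0.04], [0.09, 0.02]]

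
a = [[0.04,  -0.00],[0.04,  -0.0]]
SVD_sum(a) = [[0.04, 0.0], [0.04, 0.0]] + [[-0.00, 0.00], [-0.00, -0.00]]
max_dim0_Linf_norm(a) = 0.04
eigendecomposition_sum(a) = [[-0.0, -0.0],[0.00, -0.0]] + [[0.04, 0.0],[0.04, 0.00]]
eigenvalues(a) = [-0.0, 0.04]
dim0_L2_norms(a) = [0.06, 0.0]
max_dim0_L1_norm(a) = 0.08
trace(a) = 0.04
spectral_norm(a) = 0.06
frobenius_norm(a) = 0.06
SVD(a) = [[-0.71, -0.71], [-0.71, 0.71]] @ diag([0.05656854249492381, -0.0]) @ [[-1.00, -0.0], [0.0, 1.0]]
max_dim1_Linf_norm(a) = 0.04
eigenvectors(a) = [[0.0, 0.71],  [1.00, 0.71]]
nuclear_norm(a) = 0.06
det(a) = 0.00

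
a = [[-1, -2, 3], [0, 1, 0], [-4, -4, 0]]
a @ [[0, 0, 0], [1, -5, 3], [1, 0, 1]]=[[1, 10, -3], [1, -5, 3], [-4, 20, -12]]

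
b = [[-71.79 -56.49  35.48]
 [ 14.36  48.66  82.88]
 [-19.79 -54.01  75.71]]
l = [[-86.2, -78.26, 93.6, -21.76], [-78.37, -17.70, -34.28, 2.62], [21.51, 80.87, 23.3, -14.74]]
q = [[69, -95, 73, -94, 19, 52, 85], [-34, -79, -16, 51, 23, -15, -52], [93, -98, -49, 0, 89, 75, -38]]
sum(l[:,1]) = -15.090000000000003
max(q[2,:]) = 93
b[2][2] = 75.71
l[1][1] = -17.7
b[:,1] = [-56.49, 48.66, -54.01]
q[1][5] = -15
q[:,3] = [-94, 51, 0]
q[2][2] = -49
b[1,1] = 48.66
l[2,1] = 80.87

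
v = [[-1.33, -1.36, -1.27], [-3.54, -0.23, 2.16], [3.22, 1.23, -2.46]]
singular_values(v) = [5.92, 2.2, 0.75]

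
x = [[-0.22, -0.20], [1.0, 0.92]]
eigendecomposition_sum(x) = [[-0.00,  -0.00], [0.00,  0.00]] + [[-0.22,  -0.20], [1.00,  0.92]]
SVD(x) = [[-0.21, 0.98], [0.98, 0.21]] @ diag([1.3909698138146376, 0.0017254148696571857]) @ [[0.74,0.68], [-0.68,0.74]]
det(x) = -0.00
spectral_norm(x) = 1.39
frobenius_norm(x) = 1.39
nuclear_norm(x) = 1.39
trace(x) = 0.70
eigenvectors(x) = [[-0.68, 0.21], [0.73, -0.98]]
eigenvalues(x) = [-0.0, 0.7]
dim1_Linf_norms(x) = [0.22, 1.0]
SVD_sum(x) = [[-0.22,-0.2], [1.00,0.92]] + [[-0.00, 0.00], [-0.0, 0.0]]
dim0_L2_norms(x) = [1.02, 0.94]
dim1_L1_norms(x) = [0.42, 1.92]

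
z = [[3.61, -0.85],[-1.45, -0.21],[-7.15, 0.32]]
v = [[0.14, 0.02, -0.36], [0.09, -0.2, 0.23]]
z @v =[[0.43, 0.24, -1.50], [-0.22, 0.01, 0.47], [-0.97, -0.21, 2.65]]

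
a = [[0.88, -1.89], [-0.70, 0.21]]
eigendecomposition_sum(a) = [[1.12,-1.37], [-0.51,0.63]] + [[-0.24, -0.52], [-0.19, -0.42]]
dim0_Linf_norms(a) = [0.88, 1.89]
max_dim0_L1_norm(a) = 2.1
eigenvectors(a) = [[0.91, 0.78], [-0.42, 0.63]]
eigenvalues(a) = [1.74, -0.65]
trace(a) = 1.09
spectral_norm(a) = 2.14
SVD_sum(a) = [[0.99, -1.83], [-0.25, 0.46]] + [[-0.11, -0.06], [-0.45, -0.25]]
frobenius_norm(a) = 2.21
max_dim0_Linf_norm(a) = 1.89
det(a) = -1.14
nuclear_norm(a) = 2.68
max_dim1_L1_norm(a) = 2.77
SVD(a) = [[-0.97, 0.24], [0.24, 0.97]] @ diag([2.144505192921386, 0.5307518040790886]) @ [[-0.48,0.88], [-0.88,-0.48]]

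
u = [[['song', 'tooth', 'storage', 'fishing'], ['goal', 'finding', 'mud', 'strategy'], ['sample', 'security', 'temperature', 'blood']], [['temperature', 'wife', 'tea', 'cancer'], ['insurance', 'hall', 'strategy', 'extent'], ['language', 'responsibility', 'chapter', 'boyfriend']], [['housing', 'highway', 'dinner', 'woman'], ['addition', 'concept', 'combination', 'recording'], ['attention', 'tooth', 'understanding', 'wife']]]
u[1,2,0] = 'language'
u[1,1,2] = 'strategy'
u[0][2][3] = 'blood'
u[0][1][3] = 'strategy'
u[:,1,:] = [['goal', 'finding', 'mud', 'strategy'], ['insurance', 'hall', 'strategy', 'extent'], ['addition', 'concept', 'combination', 'recording']]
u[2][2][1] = 'tooth'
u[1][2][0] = 'language'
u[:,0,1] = ['tooth', 'wife', 'highway']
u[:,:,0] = [['song', 'goal', 'sample'], ['temperature', 'insurance', 'language'], ['housing', 'addition', 'attention']]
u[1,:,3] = ['cancer', 'extent', 'boyfriend']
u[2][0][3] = 'woman'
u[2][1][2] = 'combination'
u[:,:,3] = [['fishing', 'strategy', 'blood'], ['cancer', 'extent', 'boyfriend'], ['woman', 'recording', 'wife']]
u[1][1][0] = 'insurance'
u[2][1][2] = 'combination'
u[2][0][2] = 'dinner'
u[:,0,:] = [['song', 'tooth', 'storage', 'fishing'], ['temperature', 'wife', 'tea', 'cancer'], ['housing', 'highway', 'dinner', 'woman']]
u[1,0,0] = 'temperature'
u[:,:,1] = [['tooth', 'finding', 'security'], ['wife', 'hall', 'responsibility'], ['highway', 'concept', 'tooth']]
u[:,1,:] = [['goal', 'finding', 'mud', 'strategy'], ['insurance', 'hall', 'strategy', 'extent'], ['addition', 'concept', 'combination', 'recording']]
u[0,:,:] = [['song', 'tooth', 'storage', 'fishing'], ['goal', 'finding', 'mud', 'strategy'], ['sample', 'security', 'temperature', 'blood']]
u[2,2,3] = 'wife'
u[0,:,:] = [['song', 'tooth', 'storage', 'fishing'], ['goal', 'finding', 'mud', 'strategy'], ['sample', 'security', 'temperature', 'blood']]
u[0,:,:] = [['song', 'tooth', 'storage', 'fishing'], ['goal', 'finding', 'mud', 'strategy'], ['sample', 'security', 'temperature', 'blood']]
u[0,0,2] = 'storage'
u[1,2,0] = 'language'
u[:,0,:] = [['song', 'tooth', 'storage', 'fishing'], ['temperature', 'wife', 'tea', 'cancer'], ['housing', 'highway', 'dinner', 'woman']]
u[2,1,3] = 'recording'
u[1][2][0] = 'language'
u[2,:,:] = [['housing', 'highway', 'dinner', 'woman'], ['addition', 'concept', 'combination', 'recording'], ['attention', 'tooth', 'understanding', 'wife']]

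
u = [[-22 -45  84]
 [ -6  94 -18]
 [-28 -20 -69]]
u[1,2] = -18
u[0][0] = -22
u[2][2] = -69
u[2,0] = -28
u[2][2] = -69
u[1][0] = -6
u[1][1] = 94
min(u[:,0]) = -28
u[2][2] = -69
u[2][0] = -28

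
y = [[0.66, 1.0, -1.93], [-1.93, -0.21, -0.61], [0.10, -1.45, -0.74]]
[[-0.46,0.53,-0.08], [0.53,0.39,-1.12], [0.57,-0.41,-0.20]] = y@[[-0.22, -0.19, 0.50], [-0.39, 0.35, 0.05], [-0.04, -0.16, 0.24]]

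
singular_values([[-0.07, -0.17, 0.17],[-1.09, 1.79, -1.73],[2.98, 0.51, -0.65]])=[3.18, 2.63, 0.0]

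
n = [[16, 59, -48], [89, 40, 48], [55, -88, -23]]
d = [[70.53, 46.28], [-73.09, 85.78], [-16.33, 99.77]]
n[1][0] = 89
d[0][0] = 70.53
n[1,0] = 89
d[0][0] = 70.53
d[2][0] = -16.33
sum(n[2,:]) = -56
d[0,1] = 46.28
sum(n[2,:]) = -56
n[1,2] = 48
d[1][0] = -73.09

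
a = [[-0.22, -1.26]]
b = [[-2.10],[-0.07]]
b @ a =[[0.46, 2.65], [0.02, 0.09]]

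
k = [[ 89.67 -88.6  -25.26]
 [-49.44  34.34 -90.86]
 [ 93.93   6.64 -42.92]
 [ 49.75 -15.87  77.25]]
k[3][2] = 77.25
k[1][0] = -49.44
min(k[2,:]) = -42.92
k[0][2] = -25.26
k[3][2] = 77.25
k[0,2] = -25.26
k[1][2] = -90.86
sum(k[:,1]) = -63.48999999999999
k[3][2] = 77.25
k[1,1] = 34.34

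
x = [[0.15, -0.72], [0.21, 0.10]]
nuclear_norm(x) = 0.96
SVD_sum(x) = [[0.13, -0.72], [-0.01, 0.06]] + [[0.02, 0.0], [0.22, 0.04]]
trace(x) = 0.25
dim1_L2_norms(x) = [0.74, 0.23]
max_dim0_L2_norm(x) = 0.73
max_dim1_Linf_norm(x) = 0.72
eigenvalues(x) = [(0.13+0.39j), (0.13-0.39j)]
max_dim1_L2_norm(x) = 0.74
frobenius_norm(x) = 0.77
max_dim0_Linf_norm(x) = 0.72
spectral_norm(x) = 0.74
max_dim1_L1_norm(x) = 0.87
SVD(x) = [[-1.0, 0.08], [0.08, 1.0]] @ diag([0.7377306072065188, 0.22528548819376057]) @ [[-0.18, 0.98],[0.98, 0.18]]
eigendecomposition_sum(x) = [[0.08+0.19j, (-0.36+0.12j)], [0.11-0.03j, (0.05+0.2j)]] + [[(0.08-0.19j), -0.36-0.12j], [0.11+0.03j, (0.05-0.2j)]]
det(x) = 0.17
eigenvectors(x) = [[-0.88+0.00j, -0.88-0.00j],[-0.03+0.47j, (-0.03-0.47j)]]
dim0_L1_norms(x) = [0.36, 0.82]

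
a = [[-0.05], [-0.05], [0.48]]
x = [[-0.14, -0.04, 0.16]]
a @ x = [[0.01, 0.00, -0.01],[0.01, 0.00, -0.01],[-0.07, -0.02, 0.08]]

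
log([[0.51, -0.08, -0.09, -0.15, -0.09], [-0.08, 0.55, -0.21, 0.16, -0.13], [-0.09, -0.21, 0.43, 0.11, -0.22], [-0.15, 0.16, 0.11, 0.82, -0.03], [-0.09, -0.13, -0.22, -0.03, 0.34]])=[[-1.00+0.20j, (-0.63+0.35j), (-0.85+0.48j), -0.11-0.08j, -0.89+0.49j], [-0.63+0.35j, -1.52+0.60j, (-1.59+0.83j), 0.43-0.13j, -1.46+0.84j], [-0.85+0.48j, -1.59+0.83j, -2.50+1.14j, (0.45-0.18j), (-2.08+1.15j)], [-0.11-0.08j, 0.43-0.13j, (0.45-0.18j), (-0.3+0.03j), (0.23-0.19j)], [-0.89+0.49j, (-1.46+0.84j), -2.08+1.15j, (0.23-0.19j), (-2.71+1.17j)]]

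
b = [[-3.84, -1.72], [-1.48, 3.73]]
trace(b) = -0.11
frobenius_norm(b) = 5.81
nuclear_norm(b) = 8.22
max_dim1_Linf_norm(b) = 3.84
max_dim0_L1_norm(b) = 5.45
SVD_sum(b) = [[-2.84,-2.75], [1.10,1.07]] + [[-1.00, 1.03],  [-2.58, 2.66]]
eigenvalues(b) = [-4.16, 4.05]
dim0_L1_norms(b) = [5.32, 5.45]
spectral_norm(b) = 4.24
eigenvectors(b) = [[-0.98, 0.21],[-0.18, -0.98]]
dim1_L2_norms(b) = [4.21, 4.01]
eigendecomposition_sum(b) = [[-4.00, -0.87], [-0.75, -0.16]] + [[0.16, -0.85], [-0.73, 3.89]]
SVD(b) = [[-0.93, 0.36], [0.36, 0.93]] @ diag([4.24128900547483, 3.9772814298259473]) @ [[0.72, 0.70], [-0.70, 0.72]]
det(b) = -16.87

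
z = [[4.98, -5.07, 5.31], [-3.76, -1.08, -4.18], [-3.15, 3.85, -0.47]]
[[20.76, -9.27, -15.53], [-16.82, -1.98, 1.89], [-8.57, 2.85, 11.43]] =z @ [[2.71, 1.61, -1.20],[0.18, 1.88, 2.0],[1.54, -1.46, 0.11]]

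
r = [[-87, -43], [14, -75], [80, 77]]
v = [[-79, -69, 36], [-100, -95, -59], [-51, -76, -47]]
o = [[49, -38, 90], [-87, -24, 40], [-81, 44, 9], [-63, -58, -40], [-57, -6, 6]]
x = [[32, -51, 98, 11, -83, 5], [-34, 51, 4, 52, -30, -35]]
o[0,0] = 49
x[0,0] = 32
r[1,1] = -75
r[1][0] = 14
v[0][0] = -79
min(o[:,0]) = -87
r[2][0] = 80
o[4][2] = 6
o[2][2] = 9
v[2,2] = -47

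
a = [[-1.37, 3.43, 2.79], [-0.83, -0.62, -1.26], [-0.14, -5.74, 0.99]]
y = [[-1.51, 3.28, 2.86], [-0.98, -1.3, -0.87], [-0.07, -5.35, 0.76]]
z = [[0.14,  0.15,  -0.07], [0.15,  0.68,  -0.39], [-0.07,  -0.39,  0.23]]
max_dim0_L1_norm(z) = 1.22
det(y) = 25.90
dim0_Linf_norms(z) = [0.15, 0.68, 0.39]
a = y + z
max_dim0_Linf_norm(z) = 0.68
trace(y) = -2.05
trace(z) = 1.05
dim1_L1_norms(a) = [7.59, 2.71, 6.87]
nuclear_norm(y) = 10.90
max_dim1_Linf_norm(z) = 0.68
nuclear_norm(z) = 1.05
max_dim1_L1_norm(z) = 1.22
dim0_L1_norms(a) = [2.34, 9.79, 5.04]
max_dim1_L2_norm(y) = 5.4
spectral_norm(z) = 0.94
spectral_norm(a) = 6.78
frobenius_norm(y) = 7.34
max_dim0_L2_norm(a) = 6.72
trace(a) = -1.00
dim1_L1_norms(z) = [0.36, 1.22, 0.69]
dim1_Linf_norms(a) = [3.43, 1.26, 5.74]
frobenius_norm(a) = 7.62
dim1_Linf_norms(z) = [0.15, 0.68, 0.39]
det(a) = 27.22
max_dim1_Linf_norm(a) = 5.74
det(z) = 0.00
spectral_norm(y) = 6.54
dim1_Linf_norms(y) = [3.28, 1.3, 5.35]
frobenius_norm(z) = 0.95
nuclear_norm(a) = 11.26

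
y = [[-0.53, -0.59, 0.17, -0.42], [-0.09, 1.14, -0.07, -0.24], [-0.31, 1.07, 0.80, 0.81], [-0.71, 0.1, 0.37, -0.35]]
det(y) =-0.003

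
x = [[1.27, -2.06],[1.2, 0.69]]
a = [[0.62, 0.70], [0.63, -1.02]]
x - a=[[0.65, -2.76], [0.57, 1.71]]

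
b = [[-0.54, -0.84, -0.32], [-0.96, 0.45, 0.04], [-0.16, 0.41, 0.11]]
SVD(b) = [[-0.40, 0.87, 0.28], [-0.9, -0.32, -0.31], [-0.18, -0.37, 0.91]] @ diag([1.1189484296429293, 1.0858418075425285, 0.0014074062659715436]) @ [[0.99, -0.12, 0.07], [-0.10, -0.95, -0.31], [0.1, 0.30, -0.95]]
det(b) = 0.00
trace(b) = 0.02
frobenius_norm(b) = 1.56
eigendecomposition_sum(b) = [[-0.81, -0.40, -0.21], [-0.52, -0.26, -0.14], [0.07, 0.04, 0.02]] + [[0.27,-0.44,-0.11], [-0.44,0.71,0.17], [-0.23,0.37,0.09]] + [[0.00, -0.0, 0.00], [0.00, -0.0, 0.0], [-0.00, 0.0, -0.0]]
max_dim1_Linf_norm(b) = 0.96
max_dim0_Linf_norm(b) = 0.96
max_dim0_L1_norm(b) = 1.7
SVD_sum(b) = [[-0.45, 0.06, -0.03], [-0.99, 0.12, -0.07], [-0.2, 0.03, -0.01]] + [[-0.09,-0.90,-0.29], [0.03,0.33,0.11], [0.04,0.38,0.12]] + [[0.0,0.0,-0.0], [-0.0,-0.0,0.00], [0.0,0.00,-0.00]]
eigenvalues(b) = [-1.05, 1.07, -0.0]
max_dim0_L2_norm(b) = 1.11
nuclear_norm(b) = 2.21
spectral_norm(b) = 1.12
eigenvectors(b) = [[0.84, 0.48, -0.10],  [0.54, -0.77, -0.30],  [-0.07, -0.41, 0.95]]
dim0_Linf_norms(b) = [0.96, 0.84, 0.32]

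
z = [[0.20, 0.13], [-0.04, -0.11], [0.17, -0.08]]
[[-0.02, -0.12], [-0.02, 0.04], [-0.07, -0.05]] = z @ [[-0.26, -0.42], [0.28, -0.24]]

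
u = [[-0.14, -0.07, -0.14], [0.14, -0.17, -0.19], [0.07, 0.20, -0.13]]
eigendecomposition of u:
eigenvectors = [[(0.75+0j), -0.34-0.26j, -0.34+0.26j], [-0.42+0.00j, -0.64+0.00j, -0.64-0.00j], [(0.5+0j), -0.09+0.63j, (-0.09-0.63j)]]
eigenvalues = [(-0.19+0j), (-0.12+0.24j), (-0.12-0.24j)]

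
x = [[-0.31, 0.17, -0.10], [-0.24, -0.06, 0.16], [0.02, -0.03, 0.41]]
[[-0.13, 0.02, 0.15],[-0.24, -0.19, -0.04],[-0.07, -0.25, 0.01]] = x @ [[0.75, 0.31, 0.01], [0.52, 0.32, 0.93], [-0.16, -0.59, 0.09]]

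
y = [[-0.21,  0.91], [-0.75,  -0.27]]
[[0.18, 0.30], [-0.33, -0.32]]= y@[[0.34, 0.28], [0.28, 0.39]]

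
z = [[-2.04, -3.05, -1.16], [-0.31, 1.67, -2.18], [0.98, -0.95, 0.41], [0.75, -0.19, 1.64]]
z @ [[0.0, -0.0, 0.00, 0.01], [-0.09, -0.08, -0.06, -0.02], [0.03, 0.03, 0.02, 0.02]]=[[0.24, 0.21, 0.16, 0.02], [-0.22, -0.2, -0.14, -0.08], [0.10, 0.09, 0.07, 0.04], [0.07, 0.06, 0.04, 0.04]]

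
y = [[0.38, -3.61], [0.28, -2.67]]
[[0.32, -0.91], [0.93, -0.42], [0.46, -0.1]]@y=[[-0.13, 1.27], [0.24, -2.24], [0.15, -1.39]]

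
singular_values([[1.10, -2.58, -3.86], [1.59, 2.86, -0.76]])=[4.83, 3.27]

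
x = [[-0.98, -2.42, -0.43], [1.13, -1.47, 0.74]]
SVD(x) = [[-0.89, -0.46], [-0.46, 0.89]] @ diag([2.846908549559637, 1.6977077812286303]) @ [[0.12,0.99,0.01], [0.86,-0.11,0.50]]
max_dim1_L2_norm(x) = 2.65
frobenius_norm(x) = 3.31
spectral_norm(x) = 2.85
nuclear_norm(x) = 4.54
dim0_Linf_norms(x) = [1.13, 2.42, 0.74]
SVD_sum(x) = [[-0.31, -2.51, -0.04], [-0.16, -1.3, -0.02]] + [[-0.67, 0.09, -0.39], [1.29, -0.17, 0.76]]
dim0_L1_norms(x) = [2.11, 3.89, 1.17]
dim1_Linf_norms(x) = [2.42, 1.47]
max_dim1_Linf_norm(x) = 2.42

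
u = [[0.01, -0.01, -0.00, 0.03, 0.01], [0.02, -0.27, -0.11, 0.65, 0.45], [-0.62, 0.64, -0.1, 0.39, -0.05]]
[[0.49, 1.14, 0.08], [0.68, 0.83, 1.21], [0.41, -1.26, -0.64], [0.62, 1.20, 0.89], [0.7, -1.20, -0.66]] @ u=[[-0.02,-0.26,-0.13,0.79,0.51], [-0.73,0.54,-0.21,1.03,0.32], [0.38,-0.07,0.20,-1.06,-0.53], [-0.52,0.24,-0.22,1.15,0.5], [0.39,-0.11,0.20,-1.02,-0.50]]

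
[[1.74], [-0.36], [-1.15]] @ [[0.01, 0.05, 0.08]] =[[0.02, 0.09, 0.14], [-0.00, -0.02, -0.03], [-0.01, -0.06, -0.09]]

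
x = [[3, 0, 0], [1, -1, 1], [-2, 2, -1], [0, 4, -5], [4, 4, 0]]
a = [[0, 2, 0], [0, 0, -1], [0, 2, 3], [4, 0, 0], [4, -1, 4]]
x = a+[[3, -2, 0], [1, -1, 2], [-2, 0, -4], [-4, 4, -5], [0, 5, -4]]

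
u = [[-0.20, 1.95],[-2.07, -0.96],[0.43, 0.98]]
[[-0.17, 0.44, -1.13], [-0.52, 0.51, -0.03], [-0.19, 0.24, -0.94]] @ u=[[-1.36,-1.86], [-0.96,-1.53], [-0.86,-1.52]]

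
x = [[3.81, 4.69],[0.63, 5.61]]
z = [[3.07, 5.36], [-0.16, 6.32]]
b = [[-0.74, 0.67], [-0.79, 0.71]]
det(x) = 18.42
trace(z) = 9.39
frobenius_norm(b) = 1.46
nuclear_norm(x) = 10.26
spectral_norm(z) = 8.51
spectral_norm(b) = 1.46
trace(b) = -0.03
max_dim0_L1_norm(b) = 1.53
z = b + x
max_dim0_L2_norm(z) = 8.29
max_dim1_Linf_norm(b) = 0.79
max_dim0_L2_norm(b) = 1.08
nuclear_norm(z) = 10.89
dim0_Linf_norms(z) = [3.07, 6.32]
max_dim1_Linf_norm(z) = 6.32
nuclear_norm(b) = 1.46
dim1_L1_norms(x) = [8.5, 6.24]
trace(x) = 9.42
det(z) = 20.26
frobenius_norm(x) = 8.27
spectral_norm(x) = 7.94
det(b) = 0.00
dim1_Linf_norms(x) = [4.69, 5.61]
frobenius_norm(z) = 8.84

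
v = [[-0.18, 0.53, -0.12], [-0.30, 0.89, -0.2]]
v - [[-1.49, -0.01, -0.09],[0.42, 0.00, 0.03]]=[[1.31, 0.54, -0.03], [-0.72, 0.89, -0.23]]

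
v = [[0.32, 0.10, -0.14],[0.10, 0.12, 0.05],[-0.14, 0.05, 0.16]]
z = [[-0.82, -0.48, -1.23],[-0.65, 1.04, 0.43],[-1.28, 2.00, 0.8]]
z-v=[[-1.14,-0.58,-1.09], [-0.75,0.92,0.38], [-1.14,1.95,0.64]]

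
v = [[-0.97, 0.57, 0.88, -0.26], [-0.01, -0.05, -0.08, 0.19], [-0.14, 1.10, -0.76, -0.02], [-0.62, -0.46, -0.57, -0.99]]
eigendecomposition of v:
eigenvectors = [[(0.02-0.2j),(0.02+0.2j),(-0.59-0.11j),(-0.59+0.11j)], [-0.12-0.01j,(-0.12+0.01j),-0.04-0.27j,-0.04+0.27j], [0.37+0.06j,0.37-0.06j,(-0.22-0.29j),-0.22+0.29j], [(0.9+0j),0.90-0.00j,0.66+0.00j,0.66-0.00j]]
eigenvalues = [(-1.17+0.11j), (-1.17-0.11j), (-0.21+0.54j), (-0.21-0.54j)]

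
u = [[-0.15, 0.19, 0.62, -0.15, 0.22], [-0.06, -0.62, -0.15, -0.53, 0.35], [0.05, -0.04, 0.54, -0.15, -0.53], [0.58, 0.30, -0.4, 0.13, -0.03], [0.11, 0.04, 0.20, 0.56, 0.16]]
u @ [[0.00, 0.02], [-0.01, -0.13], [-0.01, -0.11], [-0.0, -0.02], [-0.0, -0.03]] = [[-0.01,-0.10],  [0.01,0.1],  [-0.00,-0.03],  [0.0,0.01],  [-0.00,-0.04]]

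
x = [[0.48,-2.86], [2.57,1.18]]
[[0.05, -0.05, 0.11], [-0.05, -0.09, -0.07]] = x@[[-0.01, -0.04, -0.01], [-0.02, 0.01, -0.04]]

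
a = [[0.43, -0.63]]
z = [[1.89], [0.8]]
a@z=[[0.31]]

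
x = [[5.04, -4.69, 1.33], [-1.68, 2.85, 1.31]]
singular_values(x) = [7.62, 1.94]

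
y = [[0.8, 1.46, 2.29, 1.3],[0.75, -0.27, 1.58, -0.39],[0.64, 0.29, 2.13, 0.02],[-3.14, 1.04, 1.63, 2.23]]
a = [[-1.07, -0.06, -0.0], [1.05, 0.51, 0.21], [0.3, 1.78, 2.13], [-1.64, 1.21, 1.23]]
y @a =[[-0.77, 6.35, 6.78], [0.03, 2.16, 2.83], [0.23, 3.93, 4.62], [1.28, 6.32, 6.43]]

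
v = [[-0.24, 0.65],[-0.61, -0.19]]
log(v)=[[-0.48,1.96],[-1.84,-0.33]]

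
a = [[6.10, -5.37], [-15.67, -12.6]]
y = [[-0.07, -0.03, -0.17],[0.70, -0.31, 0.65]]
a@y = [[-4.19, 1.48, -4.53], [-7.72, 4.38, -5.53]]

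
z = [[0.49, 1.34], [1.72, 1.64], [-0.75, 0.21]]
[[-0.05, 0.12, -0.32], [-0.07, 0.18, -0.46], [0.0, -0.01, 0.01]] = z @ [[-0.01, 0.03, -0.07],[-0.03, 0.08, -0.21]]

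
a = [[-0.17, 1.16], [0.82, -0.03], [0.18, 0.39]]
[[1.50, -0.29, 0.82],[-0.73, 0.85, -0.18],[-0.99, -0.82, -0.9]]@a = [[-0.35, 2.07], [0.79, -0.94], [-0.67, -1.47]]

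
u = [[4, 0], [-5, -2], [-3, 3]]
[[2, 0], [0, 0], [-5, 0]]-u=[[-2, 0], [5, 2], [-2, -3]]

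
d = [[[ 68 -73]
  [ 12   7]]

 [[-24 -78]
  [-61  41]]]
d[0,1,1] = 7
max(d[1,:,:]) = 41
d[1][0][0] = -24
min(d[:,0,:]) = -78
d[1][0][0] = -24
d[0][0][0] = 68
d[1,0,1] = -78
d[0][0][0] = 68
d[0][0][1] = -73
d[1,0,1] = -78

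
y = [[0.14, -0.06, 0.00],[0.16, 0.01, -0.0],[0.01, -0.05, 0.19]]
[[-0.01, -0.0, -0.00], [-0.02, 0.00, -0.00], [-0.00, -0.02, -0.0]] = y@[[-0.09, 0.01, -0.02], [-0.07, 0.06, 0.03], [-0.02, -0.10, -0.01]]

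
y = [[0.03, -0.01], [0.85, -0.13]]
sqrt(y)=[[0.52,-0.05],[4.5,-0.33]]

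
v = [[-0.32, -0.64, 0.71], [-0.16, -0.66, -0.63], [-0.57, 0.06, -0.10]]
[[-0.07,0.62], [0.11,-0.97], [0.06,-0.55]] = v@[[-0.08, 0.75], [-0.01, 0.07], [-0.14, 1.28]]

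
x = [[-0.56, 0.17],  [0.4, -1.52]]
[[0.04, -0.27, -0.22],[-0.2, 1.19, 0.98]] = x@[[-0.04, 0.27, 0.22], [0.12, -0.71, -0.59]]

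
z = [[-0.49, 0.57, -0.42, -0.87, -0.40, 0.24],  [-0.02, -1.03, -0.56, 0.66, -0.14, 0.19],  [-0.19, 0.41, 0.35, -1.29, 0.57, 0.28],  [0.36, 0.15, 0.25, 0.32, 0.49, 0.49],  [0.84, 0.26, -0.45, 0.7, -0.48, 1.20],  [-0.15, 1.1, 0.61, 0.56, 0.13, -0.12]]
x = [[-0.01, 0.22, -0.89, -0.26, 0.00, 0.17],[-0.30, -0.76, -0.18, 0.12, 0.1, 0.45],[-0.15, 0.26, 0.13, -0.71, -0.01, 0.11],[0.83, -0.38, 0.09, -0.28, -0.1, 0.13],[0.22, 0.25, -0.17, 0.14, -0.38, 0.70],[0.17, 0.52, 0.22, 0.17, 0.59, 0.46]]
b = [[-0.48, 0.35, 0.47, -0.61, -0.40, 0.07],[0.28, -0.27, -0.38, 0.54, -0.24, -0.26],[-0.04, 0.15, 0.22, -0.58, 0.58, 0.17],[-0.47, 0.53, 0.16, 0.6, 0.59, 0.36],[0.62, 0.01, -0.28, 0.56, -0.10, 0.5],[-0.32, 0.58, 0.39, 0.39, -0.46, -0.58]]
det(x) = 0.47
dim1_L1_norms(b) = [2.38, 1.97, 1.74, 2.71, 2.07, 2.72]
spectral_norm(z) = 2.29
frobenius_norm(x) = 2.27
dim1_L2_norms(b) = [1.05, 0.84, 0.88, 1.17, 1.02, 1.14]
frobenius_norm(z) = 3.44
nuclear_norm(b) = 5.17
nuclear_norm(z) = 7.10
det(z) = 0.20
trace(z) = -1.45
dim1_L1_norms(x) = [1.55, 1.91, 1.37, 1.81, 1.86, 2.13]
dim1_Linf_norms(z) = [0.87, 1.03, 1.29, 0.49, 1.2, 1.1]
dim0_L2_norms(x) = [0.94, 1.08, 0.96, 0.84, 0.72, 0.98]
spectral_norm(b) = 1.61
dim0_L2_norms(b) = [1.01, 0.91, 0.82, 1.35, 1.06, 0.9]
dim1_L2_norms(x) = [0.97, 0.96, 0.79, 0.97, 0.89, 0.97]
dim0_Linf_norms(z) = [0.84, 1.1, 0.61, 1.29, 0.57, 1.2]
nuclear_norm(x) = 5.44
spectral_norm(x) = 1.13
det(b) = -0.02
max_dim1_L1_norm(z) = 3.93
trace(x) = -0.84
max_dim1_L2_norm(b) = 1.17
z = x + b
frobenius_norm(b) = 2.51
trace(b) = -0.61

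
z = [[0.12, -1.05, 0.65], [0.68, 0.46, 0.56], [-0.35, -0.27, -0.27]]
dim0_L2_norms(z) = [0.77, 1.18, 0.9]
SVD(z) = [[0.98, 0.21, -0.03], [-0.17, 0.87, 0.46], [0.12, -0.45, 0.89]] @ diag([1.2466089147526143, 1.1141207007436575, 0.001130413096611873]) @ [[-0.03, -0.91, 0.41], [0.69, 0.27, 0.67], [-0.72, 0.30, 0.62]]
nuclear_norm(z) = 2.36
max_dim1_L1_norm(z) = 1.82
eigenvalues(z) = [(0.15+0.98j), (0.15-0.98j), 0j]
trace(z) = 0.31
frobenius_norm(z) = 1.67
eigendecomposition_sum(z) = [[0.06+0.48j, (-0.52+0.32j), (0.33+0.4j)],[0.34-0.05j, 0.23+0.37j, (0.28-0.23j)],[-0.17+0.04j, -0.14-0.18j, -0.14+0.13j]] + [[0.06-0.48j,  -0.52-0.32j,  (0.33-0.4j)],[0.34+0.05j,  0.23-0.37j,  0.28+0.23j],[-0.17-0.04j,  (-0.14+0.18j),  (-0.14-0.13j)]] + [[0.00-0.00j, (-0-0j), -0.00-0.00j],[(-0+0j), 0.00+0.00j, 0j],[-0.00+0.00j, 0j, 0.00+0.00j]]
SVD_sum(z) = [[-0.04, -1.11, 0.5],[0.01, 0.2, -0.09],[-0.00, -0.14, 0.06]] + [[0.16, 0.06, 0.15], [0.67, 0.26, 0.65], [-0.34, -0.13, -0.33]] + [[0.0, -0.00, -0.00], [-0.0, 0.00, 0.0], [-0.00, 0.0, 0.00]]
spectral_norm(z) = 1.25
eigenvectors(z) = [[-0.78+0.00j,  -0.78-0.00j,  -0.72+0.00j], [0.01+0.55j,  (0.01-0.55j),  (0.31+0j)], [-0.03-0.29j,  (-0.03+0.29j),  0.62+0.00j]]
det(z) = 0.00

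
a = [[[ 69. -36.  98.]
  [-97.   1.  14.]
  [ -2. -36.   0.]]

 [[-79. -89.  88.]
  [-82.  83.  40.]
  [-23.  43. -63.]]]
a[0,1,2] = 14.0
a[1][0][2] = 88.0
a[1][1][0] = -82.0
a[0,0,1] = -36.0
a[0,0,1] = -36.0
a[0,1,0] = -97.0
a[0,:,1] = [-36.0, 1.0, -36.0]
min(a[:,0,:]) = -89.0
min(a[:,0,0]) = -79.0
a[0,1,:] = [-97.0, 1.0, 14.0]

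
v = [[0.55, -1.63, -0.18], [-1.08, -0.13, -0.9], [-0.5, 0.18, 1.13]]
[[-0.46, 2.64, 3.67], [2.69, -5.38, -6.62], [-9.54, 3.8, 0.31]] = v@[[3.34,1.58,4.30], [2.22,-1.56,-1.06], [-7.32,4.31,2.35]]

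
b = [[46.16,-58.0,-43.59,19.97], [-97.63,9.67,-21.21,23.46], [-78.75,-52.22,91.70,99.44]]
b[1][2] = -21.21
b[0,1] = -58.0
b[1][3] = 23.46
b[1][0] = -97.63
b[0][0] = 46.16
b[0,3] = 19.97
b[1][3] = 23.46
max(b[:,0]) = 46.16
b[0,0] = 46.16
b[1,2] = -21.21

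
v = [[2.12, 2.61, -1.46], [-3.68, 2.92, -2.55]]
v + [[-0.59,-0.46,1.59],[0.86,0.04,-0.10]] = [[1.53, 2.15, 0.13], [-2.82, 2.96, -2.65]]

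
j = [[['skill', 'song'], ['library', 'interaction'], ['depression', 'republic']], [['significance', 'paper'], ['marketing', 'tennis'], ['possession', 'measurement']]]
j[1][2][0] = 'possession'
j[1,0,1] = 'paper'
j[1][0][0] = 'significance'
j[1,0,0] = 'significance'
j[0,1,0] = 'library'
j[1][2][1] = 'measurement'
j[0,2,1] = 'republic'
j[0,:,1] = ['song', 'interaction', 'republic']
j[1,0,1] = 'paper'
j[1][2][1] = 'measurement'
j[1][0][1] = 'paper'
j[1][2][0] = 'possession'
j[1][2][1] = 'measurement'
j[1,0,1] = 'paper'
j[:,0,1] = ['song', 'paper']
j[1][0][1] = 'paper'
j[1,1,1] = 'tennis'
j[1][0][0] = 'significance'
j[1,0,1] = 'paper'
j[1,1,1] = 'tennis'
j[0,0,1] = 'song'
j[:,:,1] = [['song', 'interaction', 'republic'], ['paper', 'tennis', 'measurement']]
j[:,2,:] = [['depression', 'republic'], ['possession', 'measurement']]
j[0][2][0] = 'depression'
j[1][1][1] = 'tennis'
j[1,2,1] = 'measurement'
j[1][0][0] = 'significance'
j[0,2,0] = 'depression'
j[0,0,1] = 'song'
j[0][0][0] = 'skill'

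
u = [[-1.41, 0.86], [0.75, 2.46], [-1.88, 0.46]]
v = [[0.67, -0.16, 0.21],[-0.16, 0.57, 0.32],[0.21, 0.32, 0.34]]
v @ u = [[-1.46, 0.28], [0.05, 1.41], [-0.7, 1.12]]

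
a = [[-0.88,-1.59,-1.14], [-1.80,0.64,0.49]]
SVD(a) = [[-1.0, -0.01], [-0.01, 1.00]] @ diag([2.1452704704126484, 1.972210589357915]) @ [[0.42, 0.74, 0.53], [-0.91, 0.33, 0.25]]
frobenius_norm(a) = 2.91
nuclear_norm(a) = 4.12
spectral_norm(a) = 2.15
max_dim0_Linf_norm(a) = 1.8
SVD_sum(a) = [[-0.90, -1.58, -1.13], [-0.01, -0.02, -0.01]] + [[0.02, -0.01, -0.01], [-1.79, 0.66, 0.50]]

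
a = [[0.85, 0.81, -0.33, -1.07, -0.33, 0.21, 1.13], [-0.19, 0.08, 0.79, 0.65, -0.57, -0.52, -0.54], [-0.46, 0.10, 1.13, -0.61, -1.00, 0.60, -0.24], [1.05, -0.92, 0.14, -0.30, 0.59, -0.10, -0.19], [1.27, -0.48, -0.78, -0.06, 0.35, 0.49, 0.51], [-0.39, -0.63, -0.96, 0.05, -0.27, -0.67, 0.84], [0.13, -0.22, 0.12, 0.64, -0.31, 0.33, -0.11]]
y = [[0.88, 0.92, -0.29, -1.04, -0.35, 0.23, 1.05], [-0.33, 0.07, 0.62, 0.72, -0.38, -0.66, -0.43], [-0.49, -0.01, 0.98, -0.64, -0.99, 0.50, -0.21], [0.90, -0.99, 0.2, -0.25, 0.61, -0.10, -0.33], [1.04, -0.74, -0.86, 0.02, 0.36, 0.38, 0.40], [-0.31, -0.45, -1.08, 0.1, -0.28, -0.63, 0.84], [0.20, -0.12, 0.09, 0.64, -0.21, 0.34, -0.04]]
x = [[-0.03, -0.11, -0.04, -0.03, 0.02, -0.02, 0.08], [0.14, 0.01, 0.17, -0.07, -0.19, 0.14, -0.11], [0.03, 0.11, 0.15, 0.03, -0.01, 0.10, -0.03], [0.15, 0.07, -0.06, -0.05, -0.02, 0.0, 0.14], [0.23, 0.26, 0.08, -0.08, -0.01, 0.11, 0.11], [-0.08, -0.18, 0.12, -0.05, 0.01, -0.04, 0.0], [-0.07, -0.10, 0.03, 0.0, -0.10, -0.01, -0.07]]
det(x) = -0.00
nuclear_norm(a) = 9.69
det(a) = 0.80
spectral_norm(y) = 2.58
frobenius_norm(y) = 4.15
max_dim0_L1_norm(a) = 4.34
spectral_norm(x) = 0.52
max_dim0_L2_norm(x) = 0.37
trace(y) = 1.37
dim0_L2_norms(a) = [1.96, 1.48, 1.89, 1.56, 1.44, 1.22, 1.62]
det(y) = 0.75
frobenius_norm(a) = 4.27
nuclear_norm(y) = 9.44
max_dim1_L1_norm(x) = 0.88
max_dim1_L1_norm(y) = 4.76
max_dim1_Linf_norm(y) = 1.08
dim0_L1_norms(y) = [4.15, 3.3, 4.12, 3.41, 3.18, 2.84, 3.3]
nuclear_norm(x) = 1.40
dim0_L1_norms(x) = [0.73, 0.84, 0.65, 0.31, 0.36, 0.42, 0.54]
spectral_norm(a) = 2.79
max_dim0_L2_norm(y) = 1.84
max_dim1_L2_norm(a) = 2.02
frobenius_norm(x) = 0.70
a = y + x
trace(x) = -0.04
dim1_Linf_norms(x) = [0.11, 0.19, 0.15, 0.15, 0.26, 0.18, 0.1]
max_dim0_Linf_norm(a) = 1.27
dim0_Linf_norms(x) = [0.23, 0.26, 0.17, 0.08, 0.19, 0.14, 0.14]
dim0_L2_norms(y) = [1.78, 1.61, 1.84, 1.58, 1.37, 1.19, 1.52]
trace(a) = 1.33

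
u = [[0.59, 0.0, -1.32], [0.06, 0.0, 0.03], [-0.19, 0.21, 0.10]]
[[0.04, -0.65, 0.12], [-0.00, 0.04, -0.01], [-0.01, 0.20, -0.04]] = u @ [[-0.02, 0.35, -0.07], [-0.06, 0.94, -0.18], [-0.04, 0.65, -0.12]]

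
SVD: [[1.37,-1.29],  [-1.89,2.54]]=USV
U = [[-0.51, 0.86], [0.86, 0.51]]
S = [3.67, 0.28]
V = [[-0.63, 0.77],[0.77, 0.63]]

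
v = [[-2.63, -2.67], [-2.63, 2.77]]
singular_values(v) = [3.86, 3.71]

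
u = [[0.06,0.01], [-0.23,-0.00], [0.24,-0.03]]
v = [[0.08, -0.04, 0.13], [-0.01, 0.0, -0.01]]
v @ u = [[0.05, -0.0], [-0.0, 0.0]]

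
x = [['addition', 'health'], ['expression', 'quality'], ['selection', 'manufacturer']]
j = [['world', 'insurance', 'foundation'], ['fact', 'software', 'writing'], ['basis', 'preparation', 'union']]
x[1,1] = 'quality'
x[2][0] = 'selection'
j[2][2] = 'union'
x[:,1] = ['health', 'quality', 'manufacturer']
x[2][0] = 'selection'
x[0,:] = ['addition', 'health']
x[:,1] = ['health', 'quality', 'manufacturer']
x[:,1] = ['health', 'quality', 'manufacturer']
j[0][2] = 'foundation'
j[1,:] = ['fact', 'software', 'writing']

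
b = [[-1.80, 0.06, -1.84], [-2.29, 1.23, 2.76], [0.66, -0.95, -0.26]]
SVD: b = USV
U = [[0.08, 0.99, 0.15], [-0.97, 0.04, 0.24], [0.23, -0.17, 0.96]]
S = [3.91, 2.59, 0.65]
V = [[0.57, -0.36, -0.74], [-0.76, 0.10, -0.64], [-0.31, -0.93, 0.22]]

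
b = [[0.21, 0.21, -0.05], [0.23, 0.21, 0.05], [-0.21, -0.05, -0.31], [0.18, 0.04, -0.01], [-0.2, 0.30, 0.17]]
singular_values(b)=[0.53, 0.4, 0.29]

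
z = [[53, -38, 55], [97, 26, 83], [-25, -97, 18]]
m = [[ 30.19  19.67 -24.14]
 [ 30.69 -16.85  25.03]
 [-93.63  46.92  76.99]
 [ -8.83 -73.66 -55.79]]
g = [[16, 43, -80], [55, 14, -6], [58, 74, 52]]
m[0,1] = 19.67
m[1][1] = -16.85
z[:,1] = [-38, 26, -97]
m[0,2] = -24.14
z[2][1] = -97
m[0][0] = 30.19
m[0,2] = -24.14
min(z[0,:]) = -38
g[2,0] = 58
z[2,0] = -25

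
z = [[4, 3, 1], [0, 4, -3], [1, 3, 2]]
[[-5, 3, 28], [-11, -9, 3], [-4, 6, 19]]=z @ [[0, 0, 4], [-2, 0, 3], [1, 3, 3]]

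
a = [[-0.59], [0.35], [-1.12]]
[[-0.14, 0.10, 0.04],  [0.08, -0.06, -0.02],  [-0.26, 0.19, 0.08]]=a @ [[0.23, -0.17, -0.07]]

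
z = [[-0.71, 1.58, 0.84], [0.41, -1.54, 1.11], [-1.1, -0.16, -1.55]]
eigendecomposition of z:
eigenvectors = [[(-0.73+0j),  (-0.73-0j),  (-0.47+0j)], [(-0.22-0.28j),  -0.22+0.28j,  (0.76+0j)], [0.38-0.44j,  0.38+0.44j,  (-0.45+0j)]]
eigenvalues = [(-0.68+1.13j), (-0.68-1.13j), (-2.45+0j)]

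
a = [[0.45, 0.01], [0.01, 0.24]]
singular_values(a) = [0.45, 0.24]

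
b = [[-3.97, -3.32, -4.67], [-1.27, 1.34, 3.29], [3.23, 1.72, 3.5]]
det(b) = -15.78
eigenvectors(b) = [[-0.71+0.00j,-0.49-0.05j,(-0.49+0.05j)], [-0.52+0.00j,0.86+0.00j,(0.86-0j)], [0.47+0.00j,(0.01+0.12j),(0.01-0.12j)]]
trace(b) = 0.87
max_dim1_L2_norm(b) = 6.97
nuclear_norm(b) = 12.52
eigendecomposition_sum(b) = [[(-2.94+0j), -1.64-0.00j, (-1.22-0j)], [(-2.15+0j), -1.20-0.00j, (-0.89-0j)], [1.93-0.00j, 1.08+0.00j, (0.8+0j)]] + [[(-0.52+2.49j), (-0.84+1.11j), -1.73+5.04j], [0.44-4.47j, (1.27-2.11j), 2.09-9.17j], [(0.65-0j), (0.32+0.15j), (1.35+0.17j)]] + [[(-0.52-2.49j), (-0.84-1.11j), -1.73-5.04j],[(0.44+4.47j), 1.27+2.11j, (2.09+9.17j)],[(0.65+0j), (0.32-0.15j), 1.35-0.17j]]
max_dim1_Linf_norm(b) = 4.67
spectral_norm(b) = 8.87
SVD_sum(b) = [[-3.59,  -3.07,  -5.09], [1.21,  1.04,  1.72], [2.59,  2.21,  3.66]] + [[-0.43, 0.06, 0.27],[-2.49, 0.34, 1.55],[0.58, -0.08, -0.36]] + [[0.05, -0.31, 0.15], [0.01, -0.04, 0.02], [0.07, -0.41, 0.20]]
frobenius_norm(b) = 9.41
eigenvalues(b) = [(-3.34+0j), (2.1+0.55j), (2.1-0.55j)]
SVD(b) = [[-0.78, -0.16, 0.6], [0.26, -0.96, 0.08], [0.56, 0.22, 0.80]] @ diag([8.869981188723305, 3.0748774991146153, 0.5784998505906112]) @ [[0.52, 0.44, 0.73], [0.84, -0.12, -0.53], [0.15, -0.89, 0.43]]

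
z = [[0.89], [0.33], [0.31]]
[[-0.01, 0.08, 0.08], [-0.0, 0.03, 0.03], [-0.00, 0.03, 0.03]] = z@ [[-0.01, 0.09, 0.09]]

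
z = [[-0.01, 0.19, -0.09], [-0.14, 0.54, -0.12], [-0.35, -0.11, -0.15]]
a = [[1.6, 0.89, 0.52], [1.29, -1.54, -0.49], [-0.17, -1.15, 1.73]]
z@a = [[0.24, -0.20, -0.25], [0.49, -0.82, -0.55], [-0.68, 0.03, -0.39]]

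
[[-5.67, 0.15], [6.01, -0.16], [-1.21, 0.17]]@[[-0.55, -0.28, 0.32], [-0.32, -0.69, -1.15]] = [[3.07, 1.48, -1.99], [-3.25, -1.57, 2.11], [0.61, 0.22, -0.58]]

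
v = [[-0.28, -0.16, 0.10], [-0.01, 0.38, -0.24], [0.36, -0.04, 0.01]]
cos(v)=[[0.94, 0.01, -0.01], [0.04, 0.92, 0.05], [0.05, 0.04, 0.98]]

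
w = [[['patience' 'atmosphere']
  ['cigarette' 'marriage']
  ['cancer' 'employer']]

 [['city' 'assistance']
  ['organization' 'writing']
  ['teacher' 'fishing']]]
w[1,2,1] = 'fishing'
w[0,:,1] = ['atmosphere', 'marriage', 'employer']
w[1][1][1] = 'writing'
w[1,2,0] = 'teacher'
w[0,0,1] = 'atmosphere'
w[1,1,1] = 'writing'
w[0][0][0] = 'patience'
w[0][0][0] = 'patience'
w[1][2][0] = 'teacher'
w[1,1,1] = 'writing'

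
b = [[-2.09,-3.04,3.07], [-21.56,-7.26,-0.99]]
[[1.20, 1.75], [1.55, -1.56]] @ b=[[-40.24, -16.35, 1.95], [30.39, 6.61, 6.30]]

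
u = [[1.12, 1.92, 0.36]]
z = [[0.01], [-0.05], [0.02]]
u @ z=[[-0.08]]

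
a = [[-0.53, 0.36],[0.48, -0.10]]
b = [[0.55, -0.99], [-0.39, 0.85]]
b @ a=[[-0.77, 0.3], [0.61, -0.23]]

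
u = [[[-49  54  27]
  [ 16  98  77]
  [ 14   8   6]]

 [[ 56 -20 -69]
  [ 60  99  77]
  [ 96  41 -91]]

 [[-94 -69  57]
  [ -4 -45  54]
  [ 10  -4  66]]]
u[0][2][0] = 14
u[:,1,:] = [[16, 98, 77], [60, 99, 77], [-4, -45, 54]]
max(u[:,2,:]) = 96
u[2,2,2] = 66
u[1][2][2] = -91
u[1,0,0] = 56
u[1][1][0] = 60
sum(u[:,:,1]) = 162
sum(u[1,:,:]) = 249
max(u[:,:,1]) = 99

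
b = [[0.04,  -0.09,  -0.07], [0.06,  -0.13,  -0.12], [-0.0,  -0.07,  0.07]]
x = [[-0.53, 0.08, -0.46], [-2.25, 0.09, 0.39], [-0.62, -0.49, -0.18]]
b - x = [[0.57,-0.17,0.39],[2.31,-0.22,-0.51],[0.62,0.42,0.25]]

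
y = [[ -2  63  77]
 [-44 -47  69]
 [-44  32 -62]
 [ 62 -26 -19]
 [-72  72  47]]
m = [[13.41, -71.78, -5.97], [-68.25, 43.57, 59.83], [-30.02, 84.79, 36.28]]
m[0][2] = -5.97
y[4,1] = 72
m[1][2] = 59.83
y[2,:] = [-44, 32, -62]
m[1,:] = [-68.25, 43.57, 59.83]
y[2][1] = 32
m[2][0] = -30.02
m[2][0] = -30.02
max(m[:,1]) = 84.79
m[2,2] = 36.28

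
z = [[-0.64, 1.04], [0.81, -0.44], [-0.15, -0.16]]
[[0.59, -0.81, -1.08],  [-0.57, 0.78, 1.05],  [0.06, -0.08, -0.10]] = z @ [[-0.59,0.82,1.09], [0.20,-0.27,-0.37]]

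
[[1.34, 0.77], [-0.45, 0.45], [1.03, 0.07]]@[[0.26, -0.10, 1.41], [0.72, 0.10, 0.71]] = [[0.90, -0.06, 2.44], [0.21, 0.09, -0.31], [0.32, -0.10, 1.5]]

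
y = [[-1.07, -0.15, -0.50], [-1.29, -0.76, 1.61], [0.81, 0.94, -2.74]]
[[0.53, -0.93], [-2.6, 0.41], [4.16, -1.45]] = y@ [[0.22, 0.32],[-0.11, 0.86],[-1.49, 0.92]]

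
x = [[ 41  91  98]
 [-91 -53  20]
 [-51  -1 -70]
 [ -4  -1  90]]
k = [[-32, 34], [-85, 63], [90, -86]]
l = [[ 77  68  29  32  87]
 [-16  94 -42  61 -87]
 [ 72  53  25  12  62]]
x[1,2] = 20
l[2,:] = [72, 53, 25, 12, 62]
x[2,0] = -51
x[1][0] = -91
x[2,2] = -70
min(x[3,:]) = -4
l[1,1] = 94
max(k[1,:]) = 63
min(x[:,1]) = -53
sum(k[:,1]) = 11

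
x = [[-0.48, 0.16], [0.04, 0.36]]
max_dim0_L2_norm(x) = 0.48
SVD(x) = [[-0.96,-0.27], [-0.27,0.96]] @ diag([0.5165934766408437, 0.34688784915607235]) @ [[0.87, -0.49], [0.49, 0.87]]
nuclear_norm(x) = 0.86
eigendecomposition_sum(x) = [[-0.48, 0.09], [0.02, -0.0]] + [[0.00, 0.07], [0.02, 0.36]]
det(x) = -0.18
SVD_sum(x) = [[-0.43, 0.24], [-0.12, 0.07]] + [[-0.05, -0.08],[0.16, 0.29]]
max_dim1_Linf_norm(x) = 0.48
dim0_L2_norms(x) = [0.48, 0.39]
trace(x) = -0.12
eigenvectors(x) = [[-1.00, -0.19], [0.05, -0.98]]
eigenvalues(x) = [-0.49, 0.37]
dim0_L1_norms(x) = [0.52, 0.52]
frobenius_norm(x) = 0.62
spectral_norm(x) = 0.52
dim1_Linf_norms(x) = [0.48, 0.36]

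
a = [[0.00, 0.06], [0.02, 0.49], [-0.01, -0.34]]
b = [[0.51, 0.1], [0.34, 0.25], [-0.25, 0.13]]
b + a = [[0.51, 0.16], [0.36, 0.74], [-0.26, -0.21]]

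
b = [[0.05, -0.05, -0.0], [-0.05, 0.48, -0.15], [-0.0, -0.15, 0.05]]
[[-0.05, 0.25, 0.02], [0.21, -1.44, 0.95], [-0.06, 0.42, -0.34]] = b @[[-0.10, 2.35, 2.51], [0.81, -2.67, 2.07], [1.2, 0.29, -0.56]]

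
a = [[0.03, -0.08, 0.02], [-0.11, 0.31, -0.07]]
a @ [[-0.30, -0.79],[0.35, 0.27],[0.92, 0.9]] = [[-0.02, -0.03], [0.08, 0.11]]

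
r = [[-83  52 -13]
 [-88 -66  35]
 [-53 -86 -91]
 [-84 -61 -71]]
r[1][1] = -66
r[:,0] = [-83, -88, -53, -84]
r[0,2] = -13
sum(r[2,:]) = -230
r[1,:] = [-88, -66, 35]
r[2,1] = -86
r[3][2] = -71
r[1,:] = [-88, -66, 35]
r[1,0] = -88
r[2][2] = -91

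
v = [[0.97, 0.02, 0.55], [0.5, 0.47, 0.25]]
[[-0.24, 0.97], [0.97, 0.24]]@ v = [[0.25, 0.45, 0.11], [1.06, 0.13, 0.59]]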